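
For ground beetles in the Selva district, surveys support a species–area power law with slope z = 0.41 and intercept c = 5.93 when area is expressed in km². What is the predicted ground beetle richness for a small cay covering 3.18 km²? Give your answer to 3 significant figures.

9.53

S = 5.93 × 3.18^0.41 = 5.93 × 1.607 ≈ 9.529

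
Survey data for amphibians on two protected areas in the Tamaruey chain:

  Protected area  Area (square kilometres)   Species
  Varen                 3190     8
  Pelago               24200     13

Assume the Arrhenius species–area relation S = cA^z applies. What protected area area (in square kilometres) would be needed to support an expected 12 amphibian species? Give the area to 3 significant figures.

17300 square kilometres

z = ln(13/8) / ln(24200/3190) = 0.4855 / 2.0263 = 0.2396
c = 8 / 3190^0.2396 = 8 / 6.91 = 1.158
A = (12/1.158)^(1/0.2396) ⇒ ln A = ln(10.37)/0.2396 = 9.7600
A = e^9.7600 ≈ 17327 square kilometres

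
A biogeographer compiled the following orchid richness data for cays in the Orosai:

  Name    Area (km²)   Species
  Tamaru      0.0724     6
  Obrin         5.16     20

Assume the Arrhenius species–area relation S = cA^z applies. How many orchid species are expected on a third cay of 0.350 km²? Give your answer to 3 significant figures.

9.36

z = ln(20/6) / ln(5.16/0.0724) = 1.2040 / 4.2665 = 0.2822
c = 6 / 0.0724^0.2822 = 6 / 0.4767 = 12.59
S₃ = 12.59 × 0.35^0.2822 = 12.59 × 0.7436 ≈ 9.36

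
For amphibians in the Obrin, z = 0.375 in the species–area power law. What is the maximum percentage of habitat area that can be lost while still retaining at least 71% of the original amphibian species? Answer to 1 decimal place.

Need (A_new/A_old)^0.375 = 0.71, so A_new/A_old = 0.71^(1/0.375) = 0.71^2.667
ln(A_new/A_old) = ln 0.71 / 0.375 = -0.3425 / 0.375 = -0.9133
A_new/A_old = e^-0.9133 ≈ 0.4012
Fraction that can be lost = 1 − 0.4012 = 0.5988

59.9%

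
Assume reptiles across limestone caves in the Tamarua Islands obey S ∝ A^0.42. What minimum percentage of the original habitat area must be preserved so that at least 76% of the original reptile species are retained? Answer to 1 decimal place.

52.0%

Need (A_new/A_old)^0.42 = 0.76, so A_new/A_old = 0.76^(1/0.42) = 0.76^2.381
ln(A_new/A_old) = ln 0.76 / 0.42 = -0.2744 / 0.42 = -0.6534
A_new/A_old = e^-0.6534 ≈ 0.5203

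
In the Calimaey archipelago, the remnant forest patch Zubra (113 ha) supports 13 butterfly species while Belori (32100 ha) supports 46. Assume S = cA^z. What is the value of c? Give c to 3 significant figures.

z = ln(S₂/S₁) / ln(A₂/A₁) = ln(46/13) / ln(32100/113) = 1.2637 / 5.6492 = 0.2237
c = S₁ / A₁^z = 13 / 113^0.2237 = 13 / 2.879 = 4.515

4.52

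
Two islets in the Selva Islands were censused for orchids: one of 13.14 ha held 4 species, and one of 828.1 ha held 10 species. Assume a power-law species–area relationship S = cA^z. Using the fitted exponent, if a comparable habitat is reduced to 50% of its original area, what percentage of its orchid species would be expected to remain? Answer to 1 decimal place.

85.8%

z = ln(10/4) / ln(828.1/13.14) = 0.9163 / 4.1435 = 0.2211
S_new/S_old = (A_new/A_old)^z = 0.5^0.2211 = exp(0.2211 × -0.6931) = 0.8579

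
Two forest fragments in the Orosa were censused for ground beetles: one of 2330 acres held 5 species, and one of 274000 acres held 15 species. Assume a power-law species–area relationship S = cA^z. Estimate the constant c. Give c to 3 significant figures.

0.837

z = ln(S₂/S₁) / ln(A₂/A₁) = ln(15/5) / ln(274000/2330) = 1.0986 / 4.7673 = 0.2304
c = S₁ / A₁^z = 5 / 2330^0.2304 = 5 / 5.97 = 0.8375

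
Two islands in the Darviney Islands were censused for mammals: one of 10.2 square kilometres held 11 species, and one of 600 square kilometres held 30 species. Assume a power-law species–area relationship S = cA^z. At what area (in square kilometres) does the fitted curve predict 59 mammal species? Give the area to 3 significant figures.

z = ln(30/11) / ln(600/10.2) = 1.0033 / 4.0745 = 0.2462
c = 11 / 10.2^0.2462 = 11 / 1.772 = 6.209
A = (59/6.209)^(1/0.2462) ⇒ ln A = ln(9.502)/0.2462 = 9.1436
A = e^9.1436 ≈ 9355 square kilometres

9350 square kilometres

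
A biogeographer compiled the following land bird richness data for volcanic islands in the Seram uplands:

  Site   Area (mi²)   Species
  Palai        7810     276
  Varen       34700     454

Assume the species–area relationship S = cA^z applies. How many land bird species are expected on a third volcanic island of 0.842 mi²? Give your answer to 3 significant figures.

z = ln(454/276) / ln(34700/7810) = 0.4977 / 1.4913 = 0.3337
c = 276 / 7810^0.3337 = 276 / 19.91 = 13.86
S₃ = 13.86 × 0.842^0.3337 = 13.86 × 0.9442 ≈ 13.09

13.1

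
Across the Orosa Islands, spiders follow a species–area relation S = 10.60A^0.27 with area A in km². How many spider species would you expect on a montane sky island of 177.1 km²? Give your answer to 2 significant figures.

S = 10.6 × 177.1^0.27 = 10.6 × 4.046 ≈ 42.89

43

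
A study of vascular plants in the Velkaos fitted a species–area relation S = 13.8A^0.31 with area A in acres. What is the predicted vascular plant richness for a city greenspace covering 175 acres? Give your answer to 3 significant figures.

S = 13.8 × 175^0.31
ln S = ln 13.8 + 0.31 × ln 175 = 2.6247 + 0.31 × 5.1648 = 4.2258
S = e^4.2258 ≈ 68.43

68.4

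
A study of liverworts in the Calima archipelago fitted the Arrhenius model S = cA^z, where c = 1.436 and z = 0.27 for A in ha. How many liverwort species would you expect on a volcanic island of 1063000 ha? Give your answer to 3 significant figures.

60.9

S = 1.436 × 1063000^0.27
ln S = ln 1.436 + 0.27 × ln 1063000 = 0.3619 + 0.27 × 13.8766 = 4.1085
S = e^4.1085 ≈ 60.86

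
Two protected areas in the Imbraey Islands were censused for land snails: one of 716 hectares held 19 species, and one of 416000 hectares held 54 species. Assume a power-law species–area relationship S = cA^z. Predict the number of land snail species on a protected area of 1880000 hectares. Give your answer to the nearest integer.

69

z = ln(54/19) / ln(416000/716) = 1.0445 / 6.3648 = 0.1641
c = 19 / 716^0.1641 = 19 / 2.941 = 6.46
S₃ = 6.46 × 1880000^0.1641 = 6.46 × 10.71 ≈ 69.17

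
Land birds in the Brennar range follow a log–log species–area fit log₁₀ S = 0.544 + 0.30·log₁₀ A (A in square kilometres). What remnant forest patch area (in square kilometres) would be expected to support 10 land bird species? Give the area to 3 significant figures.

33.1 square kilometres

10 = 3.499 × A^0.3  ⇒  A^0.3 = 10/3.499 = 2.858
ln A = ln(2.858) / 0.3 = 1.0500 / 0.3 = 3.4999
A = e^3.4999 ≈ 33.11 square kilometres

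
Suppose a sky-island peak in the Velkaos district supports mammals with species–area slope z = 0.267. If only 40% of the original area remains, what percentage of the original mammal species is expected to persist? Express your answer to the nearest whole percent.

78%

S_new/S_old = (A_new/A_old)^z = 0.4^0.267
= exp(0.267 × ln 0.4) = exp(0.267 × -0.9163) = exp(-0.2446) ≈ 0.783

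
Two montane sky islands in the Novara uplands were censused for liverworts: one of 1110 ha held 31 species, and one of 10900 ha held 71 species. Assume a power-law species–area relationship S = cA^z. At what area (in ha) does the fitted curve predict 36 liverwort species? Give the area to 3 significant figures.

z = ln(71/31) / ln(10900/1110) = 0.8287 / 2.2844 = 0.3628
c = 31 / 1110^0.3628 = 31 / 12.73 = 2.436
A = (36/2.436)^(1/0.3628) ⇒ ln A = ln(14.78)/0.3628 = 7.4243
A = e^7.4243 ≈ 1676 ha

1680 ha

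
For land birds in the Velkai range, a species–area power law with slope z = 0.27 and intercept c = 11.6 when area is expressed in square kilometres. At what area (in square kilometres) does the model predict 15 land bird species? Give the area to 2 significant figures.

2.6 square kilometres

15 = 11.6 × A^0.27  ⇒  A^0.27 = 15/11.6 = 1.293
ln A = ln(1.293) / 0.27 = 0.2570 / 0.27 = 0.9520
A = e^0.9520 ≈ 2.591 square kilometres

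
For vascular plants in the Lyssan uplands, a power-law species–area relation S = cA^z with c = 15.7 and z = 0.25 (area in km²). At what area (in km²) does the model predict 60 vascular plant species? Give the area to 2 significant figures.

60 = 15.7 × A^0.25  ⇒  A^0.25 = 60/15.7 = 3.822
ln A = ln(3.822) / 0.25 = 1.3407 / 0.25 = 5.3627
A = e^5.3627 ≈ 213.3 km²

210 km²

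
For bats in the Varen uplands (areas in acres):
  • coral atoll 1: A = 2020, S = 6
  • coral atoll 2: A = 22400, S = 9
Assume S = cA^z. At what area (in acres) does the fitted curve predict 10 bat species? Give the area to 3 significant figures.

41900 acres

z = ln(9/6) / ln(22400/2020) = 0.4055 / 2.4060 = 0.1685
c = 6 / 2020^0.1685 = 6 / 3.606 = 1.664
A = (10/1.664)^(1/0.1685) ⇒ ln A = ln(6.01)/0.1685 = 10.6420
A = e^10.6420 ≈ 41857 acres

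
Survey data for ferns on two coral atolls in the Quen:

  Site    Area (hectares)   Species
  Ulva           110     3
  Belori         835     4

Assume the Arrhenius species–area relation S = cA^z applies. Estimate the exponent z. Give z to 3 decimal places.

0.142

Taking logs: ln S = ln c + z ln A, so z = (ln S₂ − ln S₁)/(ln A₂ − ln A₁).
z = ln(4/3) / ln(835/110) = ln(1.333) / ln(7.591) = 0.2877 / 2.0270 = 0.1419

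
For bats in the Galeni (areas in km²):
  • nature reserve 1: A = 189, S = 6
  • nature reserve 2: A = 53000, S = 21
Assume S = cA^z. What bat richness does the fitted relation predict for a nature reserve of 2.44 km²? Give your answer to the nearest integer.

z = ln(21/6) / ln(53000/189) = 1.2528 / 5.6363 = 0.2223
c = 6 / 189^0.2223 = 6 / 3.206 = 1.871
S₃ = 1.871 × 2.44^0.2223 = 1.871 × 1.219 ≈ 2.282

2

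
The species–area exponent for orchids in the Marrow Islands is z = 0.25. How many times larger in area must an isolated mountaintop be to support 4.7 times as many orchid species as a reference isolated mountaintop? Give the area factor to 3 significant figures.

(A₂/A₁)^0.25 = 4.7, so A₂/A₁ = 4.7^(1/0.25) = 4.7^4
ln(A₂/A₁) = ln 4.7 / 0.25 = 1.5476 / 0.25 = 6.1903
A₂/A₁ = e^6.1903 ≈ 488

488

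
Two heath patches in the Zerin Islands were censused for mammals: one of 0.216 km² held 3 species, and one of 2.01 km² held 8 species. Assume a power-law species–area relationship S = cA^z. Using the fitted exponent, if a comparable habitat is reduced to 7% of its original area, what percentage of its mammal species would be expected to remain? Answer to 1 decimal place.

31.1%

z = ln(8/3) / ln(2.01/0.216) = 0.9808 / 2.2306 = 0.4397
S_new/S_old = (A_new/A_old)^z = 0.07^0.4397 = exp(0.4397 × -2.6593) = 0.3106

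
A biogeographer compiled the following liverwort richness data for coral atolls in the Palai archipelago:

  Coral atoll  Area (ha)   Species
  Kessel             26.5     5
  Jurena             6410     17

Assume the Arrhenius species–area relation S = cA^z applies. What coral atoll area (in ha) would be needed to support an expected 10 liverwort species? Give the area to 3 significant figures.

593 ha

z = ln(17/5) / ln(6410/26.5) = 1.2238 / 5.4885 = 0.2230
c = 5 / 26.5^0.2230 = 5 / 2.077 = 2.408
A = (10/2.408)^(1/0.2230) ⇒ ln A = ln(4.153)/0.2230 = 6.3858
A = e^6.3858 ≈ 593.4 ha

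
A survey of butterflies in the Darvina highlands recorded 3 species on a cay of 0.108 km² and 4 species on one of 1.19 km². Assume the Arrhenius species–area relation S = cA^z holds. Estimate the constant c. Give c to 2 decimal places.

3.92

z = ln(S₂/S₁) / ln(A₂/A₁) = ln(4/3) / ln(1.19/0.108) = 0.2877 / 2.3996 = 0.1199
c = S₁ / A₁^z = 3 / 0.108^0.1199 = 3 / 0.7658 = 3.917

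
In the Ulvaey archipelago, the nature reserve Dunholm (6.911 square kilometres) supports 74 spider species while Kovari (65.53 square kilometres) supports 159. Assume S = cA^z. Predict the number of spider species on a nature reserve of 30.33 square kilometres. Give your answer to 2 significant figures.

z = ln(159/74) / ln(65.53/6.911) = 0.7648 / 2.2494 = 0.3400
c = 74 / 6.911^0.3400 = 74 / 1.93 = 38.35
S₃ = 38.35 × 30.33^0.3400 = 38.35 × 3.191 ≈ 122.4

120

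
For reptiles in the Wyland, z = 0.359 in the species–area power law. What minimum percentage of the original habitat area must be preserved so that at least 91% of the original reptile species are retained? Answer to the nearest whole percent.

77%

Need (A_new/A_old)^0.359 = 0.91, so A_new/A_old = 0.91^(1/0.359) = 0.91^2.786
ln(A_new/A_old) = ln 0.91 / 0.359 = -0.0943 / 0.359 = -0.2627
A_new/A_old = e^-0.2627 ≈ 0.769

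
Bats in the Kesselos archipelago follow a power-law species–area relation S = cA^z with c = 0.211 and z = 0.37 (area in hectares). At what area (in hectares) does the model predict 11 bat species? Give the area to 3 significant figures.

11 = 0.211 × A^0.37  ⇒  A^0.37 = 11/0.211 = 52.13
ln A = ln(52.13) / 0.37 = 3.9538 / 0.37 = 10.6859
A = e^10.6859 ≈ 43736 hectares

43700 hectares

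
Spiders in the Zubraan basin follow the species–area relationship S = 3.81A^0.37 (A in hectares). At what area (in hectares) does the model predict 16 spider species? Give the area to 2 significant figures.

48 hectares

16 = 3.81 × A^0.37  ⇒  A^0.37 = 16/3.81 = 4.199
ln A = ln(4.199) / 0.37 = 1.4350 / 0.37 = 3.8783
A = e^3.8783 ≈ 48.34 hectares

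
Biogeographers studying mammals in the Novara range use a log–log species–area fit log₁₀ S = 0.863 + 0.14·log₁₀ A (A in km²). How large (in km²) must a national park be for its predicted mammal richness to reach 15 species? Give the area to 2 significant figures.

15 = 7.295 × A^0.14  ⇒  A^0.14 = 15/7.295 = 2.056
ln A = ln(2.056) / 0.14 = 0.7209 / 0.14 = 5.1494
A = e^5.1494 ≈ 172.3 km²

170 km²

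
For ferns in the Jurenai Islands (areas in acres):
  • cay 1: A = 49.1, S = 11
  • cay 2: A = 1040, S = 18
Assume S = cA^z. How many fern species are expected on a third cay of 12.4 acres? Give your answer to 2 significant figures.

z = ln(18/11) / ln(1040/49.1) = 0.4925 / 3.0531 = 0.1613
c = 11 / 49.1^0.1613 = 11 / 1.874 = 5.87
S₃ = 5.87 × 12.4^0.1613 = 5.87 × 1.501 ≈ 8.81

8.8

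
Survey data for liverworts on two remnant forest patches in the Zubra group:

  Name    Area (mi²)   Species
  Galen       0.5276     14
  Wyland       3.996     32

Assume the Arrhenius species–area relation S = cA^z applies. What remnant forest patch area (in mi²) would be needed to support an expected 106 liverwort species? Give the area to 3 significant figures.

75.1 mi²

z = ln(32/14) / ln(3.996/0.5276) = 0.8267 / 2.0247 = 0.4083
c = 14 / 0.5276^0.4083 = 14 / 0.7702 = 18.18
A = (106/18.18)^(1/0.4083) ⇒ ln A = ln(5.832)/0.4083 = 4.3187
A = e^4.3187 ≈ 75.09 mi²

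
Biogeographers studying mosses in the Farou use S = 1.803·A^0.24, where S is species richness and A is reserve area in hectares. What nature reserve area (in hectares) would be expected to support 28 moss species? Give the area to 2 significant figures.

28 = 1.803 × A^0.24  ⇒  A^0.24 = 28/1.803 = 15.53
ln A = ln(15.53) / 0.24 = 2.7428 / 0.24 = 11.4281
A = e^11.4281 ≈ 91871 hectares

92000 hectares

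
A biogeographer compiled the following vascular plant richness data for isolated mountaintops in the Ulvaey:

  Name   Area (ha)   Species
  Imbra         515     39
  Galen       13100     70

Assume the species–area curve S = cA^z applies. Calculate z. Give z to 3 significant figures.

0.181

Taking logs: ln S = ln c + z ln A, so z = (ln S₂ − ln S₁)/(ln A₂ − ln A₁).
z = ln(70/39) / ln(13100/515) = ln(1.795) / ln(25.44) = 0.5849 / 3.2362 = 0.1807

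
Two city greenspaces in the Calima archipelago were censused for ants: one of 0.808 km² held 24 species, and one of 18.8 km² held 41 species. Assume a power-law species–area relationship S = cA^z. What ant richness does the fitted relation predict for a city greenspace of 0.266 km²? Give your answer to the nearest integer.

20

z = ln(41/24) / ln(18.8/0.808) = 0.5355 / 3.1471 = 0.1702
c = 24 / 0.808^0.1702 = 24 / 0.9644 = 24.89
S₃ = 24.89 × 0.266^0.1702 = 24.89 × 0.7982 ≈ 19.87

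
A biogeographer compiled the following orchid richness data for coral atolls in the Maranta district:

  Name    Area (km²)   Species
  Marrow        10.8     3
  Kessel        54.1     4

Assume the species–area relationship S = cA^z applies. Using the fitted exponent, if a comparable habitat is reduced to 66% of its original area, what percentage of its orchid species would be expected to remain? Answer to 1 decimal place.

z = ln(4/3) / ln(54.1/10.8) = 0.2877 / 1.6113 = 0.1785
S_new/S_old = (A_new/A_old)^z = 0.66^0.1785 = exp(0.1785 × -0.4155) = 0.9285

92.8%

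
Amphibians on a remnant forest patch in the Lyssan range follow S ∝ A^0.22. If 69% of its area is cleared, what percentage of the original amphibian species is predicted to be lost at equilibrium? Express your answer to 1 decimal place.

22.7%

S_new/S_old = (A_new/A_old)^z = 0.31^0.22
= exp(0.22 × ln 0.31) = exp(0.22 × -1.1712) = exp(-0.2577) ≈ 0.7729
Fraction lost = 1 − 0.7729 = 0.2271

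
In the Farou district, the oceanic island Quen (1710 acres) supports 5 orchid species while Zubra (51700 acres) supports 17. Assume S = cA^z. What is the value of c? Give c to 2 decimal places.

0.35

z = ln(S₂/S₁) / ln(A₂/A₁) = ln(17/5) / ln(51700/1710) = 1.2238 / 3.4090 = 0.3590
c = S₁ / A₁^z = 5 / 1710^0.3590 = 5 / 14.47 = 0.3454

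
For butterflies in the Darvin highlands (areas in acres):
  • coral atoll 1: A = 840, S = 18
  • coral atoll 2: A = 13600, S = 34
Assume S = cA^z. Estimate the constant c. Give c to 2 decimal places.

3.87

z = ln(S₂/S₁) / ln(A₂/A₁) = ln(34/18) / ln(13600/840) = 0.6360 / 2.7844 = 0.2284
c = S₁ / A₁^z = 18 / 840^0.2284 = 18 / 4.655 = 3.867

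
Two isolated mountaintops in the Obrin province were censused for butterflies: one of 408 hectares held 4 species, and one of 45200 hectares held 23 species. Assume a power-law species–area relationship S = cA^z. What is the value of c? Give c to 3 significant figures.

z = ln(S₂/S₁) / ln(A₂/A₁) = ln(23/4) / ln(45200/408) = 1.7492 / 4.7076 = 0.3716
c = S₁ / A₁^z = 4 / 408^0.3716 = 4 / 9.333 = 0.4286

0.429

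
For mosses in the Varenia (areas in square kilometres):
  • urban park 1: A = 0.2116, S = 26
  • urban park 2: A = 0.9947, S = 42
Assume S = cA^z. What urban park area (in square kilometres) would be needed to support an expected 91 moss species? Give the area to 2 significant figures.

12 square kilometres

z = ln(42/26) / ln(0.9947/0.2116) = 0.4796 / 1.5477 = 0.3099
c = 26 / 0.2116^0.3099 = 26 / 0.618 = 42.07
A = (91/42.07)^(1/0.3099) ⇒ ln A = ln(2.163)/0.3099 = 2.4900
A = e^2.4900 ≈ 12.06 square kilometres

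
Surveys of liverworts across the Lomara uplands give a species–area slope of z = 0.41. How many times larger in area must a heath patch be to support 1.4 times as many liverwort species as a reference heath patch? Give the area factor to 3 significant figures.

2.27

(A₂/A₁)^0.41 = 1.4, so A₂/A₁ = 1.4^(1/0.41) = 1.4^2.439
ln(A₂/A₁) = ln 1.4 / 0.41 = 0.3365 / 0.41 = 0.8207
A₂/A₁ = e^0.8207 ≈ 2.272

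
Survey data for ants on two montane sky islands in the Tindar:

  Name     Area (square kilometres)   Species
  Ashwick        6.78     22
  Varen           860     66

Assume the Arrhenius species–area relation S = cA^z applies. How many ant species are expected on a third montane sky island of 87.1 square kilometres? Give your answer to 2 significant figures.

39

z = ln(66/22) / ln(860/6.78) = 1.0986 / 4.8430 = 0.2268
c = 22 / 6.78^0.2268 = 22 / 1.544 = 14.25
S₃ = 14.25 × 87.1^0.2268 = 14.25 × 2.755 ≈ 39.26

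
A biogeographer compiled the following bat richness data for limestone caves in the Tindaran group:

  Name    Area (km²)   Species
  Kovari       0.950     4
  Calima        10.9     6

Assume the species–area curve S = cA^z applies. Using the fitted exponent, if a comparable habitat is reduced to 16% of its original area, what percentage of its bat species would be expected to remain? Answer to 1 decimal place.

z = ln(6/4) / ln(10.9/0.95) = 0.4055 / 2.4401 = 0.1662
S_new/S_old = (A_new/A_old)^z = 0.16^0.1662 = exp(0.1662 × -1.8326) = 0.7375

73.7%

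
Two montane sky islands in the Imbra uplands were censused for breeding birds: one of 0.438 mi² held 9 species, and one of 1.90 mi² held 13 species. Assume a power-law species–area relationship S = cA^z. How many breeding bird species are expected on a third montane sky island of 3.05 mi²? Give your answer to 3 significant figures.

z = ln(13/9) / ln(1.9/0.438) = 0.3677 / 1.4674 = 0.2506
c = 9 / 0.438^0.2506 = 9 / 0.8131 = 11.07
S₃ = 11.07 × 3.05^0.2506 = 11.07 × 1.322 ≈ 14.64

14.6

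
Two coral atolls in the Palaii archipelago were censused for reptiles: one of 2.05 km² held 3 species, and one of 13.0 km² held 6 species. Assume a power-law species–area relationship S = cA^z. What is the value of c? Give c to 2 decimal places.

2.29

z = ln(S₂/S₁) / ln(A₂/A₁) = ln(6/3) / ln(13/2.05) = 0.6931 / 1.8471 = 0.3753
c = S₁ / A₁^z = 3 / 2.05^0.3753 = 3 / 1.309 = 2.292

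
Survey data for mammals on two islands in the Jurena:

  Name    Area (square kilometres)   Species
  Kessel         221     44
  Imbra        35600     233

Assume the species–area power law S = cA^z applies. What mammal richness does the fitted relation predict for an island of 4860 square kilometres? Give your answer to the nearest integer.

z = ln(233/44) / ln(35600/221) = 1.6668 / 5.0819 = 0.3280
c = 44 / 221^0.3280 = 44 / 5.874 = 7.49
S₃ = 7.49 × 4860^0.3280 = 7.49 × 16.19 ≈ 121.3

121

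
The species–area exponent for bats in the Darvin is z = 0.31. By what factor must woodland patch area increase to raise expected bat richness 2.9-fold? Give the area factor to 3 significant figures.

31.0

(A₂/A₁)^0.31 = 2.9, so A₂/A₁ = 2.9^(1/0.31) = 2.9^3.226
ln(A₂/A₁) = ln 2.9 / 0.31 = 1.0647 / 0.31 = 3.4346
A₂/A₁ = e^3.4346 ≈ 31.02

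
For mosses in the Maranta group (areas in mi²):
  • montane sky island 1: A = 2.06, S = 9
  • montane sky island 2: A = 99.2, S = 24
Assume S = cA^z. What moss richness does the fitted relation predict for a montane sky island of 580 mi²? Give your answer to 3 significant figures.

37.5

z = ln(24/9) / ln(99.2/2.06) = 0.9808 / 3.8744 = 0.2532
c = 9 / 2.06^0.2532 = 9 / 1.201 = 7.495
S₃ = 7.495 × 580^0.2532 = 7.495 × 5.007 ≈ 37.53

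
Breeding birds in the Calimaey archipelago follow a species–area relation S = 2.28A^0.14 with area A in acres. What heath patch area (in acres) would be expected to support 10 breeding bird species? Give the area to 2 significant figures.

39000 acres

10 = 2.28 × A^0.14  ⇒  A^0.14 = 10/2.28 = 4.386
ln A = ln(4.386) / 0.14 = 1.4784 / 0.14 = 10.5601
A = e^10.5601 ≈ 38564 acres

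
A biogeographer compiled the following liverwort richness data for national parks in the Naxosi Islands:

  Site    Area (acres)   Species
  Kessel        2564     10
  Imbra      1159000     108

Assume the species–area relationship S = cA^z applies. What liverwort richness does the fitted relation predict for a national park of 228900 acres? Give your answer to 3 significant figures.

z = ln(108/10) / ln(1159000/2564) = 2.3795 / 6.1137 = 0.3892
c = 10 / 2564^0.3892 = 10 / 21.22 = 0.4712
S₃ = 0.4712 × 228900^0.3892 = 0.4712 × 121.9 ≈ 57.44

57.4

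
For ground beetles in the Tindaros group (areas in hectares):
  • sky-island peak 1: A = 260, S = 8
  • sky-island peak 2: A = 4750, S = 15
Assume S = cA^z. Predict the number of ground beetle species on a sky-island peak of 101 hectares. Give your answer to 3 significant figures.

z = ln(15/8) / ln(4750/260) = 0.6286 / 2.9052 = 0.2164
c = 8 / 260^0.2164 = 8 / 3.331 = 2.402
S₃ = 2.402 × 101^0.2164 = 2.402 × 2.714 ≈ 6.52

6.52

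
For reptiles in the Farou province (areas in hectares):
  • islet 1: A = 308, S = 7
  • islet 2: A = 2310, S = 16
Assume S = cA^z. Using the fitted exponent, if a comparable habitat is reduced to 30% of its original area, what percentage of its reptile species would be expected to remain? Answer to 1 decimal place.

61.0%

z = ln(16/7) / ln(2310/308) = 0.8267 / 2.0149 = 0.4103
S_new/S_old = (A_new/A_old)^z = 0.3^0.4103 = exp(0.4103 × -1.2040) = 0.6102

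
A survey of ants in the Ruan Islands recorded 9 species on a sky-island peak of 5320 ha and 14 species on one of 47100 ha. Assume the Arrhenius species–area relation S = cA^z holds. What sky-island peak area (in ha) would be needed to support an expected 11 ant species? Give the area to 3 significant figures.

z = ln(14/9) / ln(47100/5320) = 0.4418 / 2.1808 = 0.2026
c = 9 / 5320^0.2026 = 9 / 5.687 = 1.583
A = (11/1.583)^(1/0.2026) ⇒ ln A = ln(6.951)/0.2026 = 9.5697
A = e^9.5697 ≈ 14324 ha

14300 ha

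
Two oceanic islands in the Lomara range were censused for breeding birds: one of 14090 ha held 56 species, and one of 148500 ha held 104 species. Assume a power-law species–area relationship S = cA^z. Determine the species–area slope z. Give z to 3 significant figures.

Taking logs: ln S = ln c + z ln A, so z = (ln S₂ − ln S₁)/(ln A₂ − ln A₁).
z = ln(104/56) / ln(148500/14090) = ln(1.857) / ln(10.54) = 0.6190 / 2.3551 = 0.2628

0.263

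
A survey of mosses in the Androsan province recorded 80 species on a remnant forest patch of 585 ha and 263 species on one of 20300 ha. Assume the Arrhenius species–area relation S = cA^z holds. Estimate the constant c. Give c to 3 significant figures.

9.43

z = ln(S₂/S₁) / ln(A₂/A₁) = ln(263/80) / ln(20300/585) = 1.1901 / 3.5468 = 0.3356
c = S₁ / A₁^z = 80 / 585^0.3356 = 80 / 8.483 = 9.431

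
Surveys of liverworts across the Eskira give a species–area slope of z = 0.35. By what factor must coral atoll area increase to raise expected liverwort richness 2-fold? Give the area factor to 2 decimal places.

(A₂/A₁)^0.35 = 2, so A₂/A₁ = 2^(1/0.35) = 2^2.857
ln(A₂/A₁) = ln 2 / 0.35 = 0.6931 / 0.35 = 1.9804
A₂/A₁ = e^1.9804 ≈ 7.246

7.25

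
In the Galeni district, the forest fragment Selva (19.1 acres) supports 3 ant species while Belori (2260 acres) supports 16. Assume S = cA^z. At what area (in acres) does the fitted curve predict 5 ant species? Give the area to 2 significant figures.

z = ln(16/3) / ln(2260/19.1) = 1.6740 / 4.7734 = 0.3507
c = 3 / 19.1^0.3507 = 3 / 2.813 = 1.066
A = (5/1.066)^(1/0.3507) ⇒ ln A = ln(4.689)/0.3507 = 4.4063
A = e^4.4063 ≈ 81.97 acres

82 acres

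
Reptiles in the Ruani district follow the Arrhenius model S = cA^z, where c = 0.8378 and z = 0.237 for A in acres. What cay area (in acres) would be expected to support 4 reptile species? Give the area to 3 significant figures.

732 acres

4 = 0.8378 × A^0.237  ⇒  A^0.237 = 4/0.8378 = 4.774
ln A = ln(4.774) / 0.237 = 1.5633 / 0.237 = 6.5961
A = e^6.5961 ≈ 732.2 acres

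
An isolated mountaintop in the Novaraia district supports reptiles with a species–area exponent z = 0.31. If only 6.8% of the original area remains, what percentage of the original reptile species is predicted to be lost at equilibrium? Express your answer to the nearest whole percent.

57%

S_new/S_old = (A_new/A_old)^z = 0.068^0.31
= exp(0.31 × ln 0.068) = exp(0.31 × -2.6882) = exp(-0.8334) ≈ 0.4346
Fraction lost = 1 − 0.4346 = 0.5654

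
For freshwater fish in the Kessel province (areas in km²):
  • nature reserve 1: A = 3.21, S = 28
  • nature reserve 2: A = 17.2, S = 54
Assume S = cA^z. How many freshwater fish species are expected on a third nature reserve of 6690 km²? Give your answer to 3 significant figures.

557

z = ln(54/28) / ln(17.2/3.21) = 0.6568 / 1.6786 = 0.3913
c = 28 / 3.21^0.3913 = 28 / 1.578 = 17.74
S₃ = 17.74 × 6690^0.3913 = 17.74 × 31.39 ≈ 556.8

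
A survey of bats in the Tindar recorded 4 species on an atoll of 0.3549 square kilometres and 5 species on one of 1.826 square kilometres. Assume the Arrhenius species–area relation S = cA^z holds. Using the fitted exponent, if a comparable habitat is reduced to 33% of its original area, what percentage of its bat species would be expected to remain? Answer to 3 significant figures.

z = ln(5/4) / ln(1.826/0.3549) = 0.2231 / 1.6380 = 0.1362
S_new/S_old = (A_new/A_old)^z = 0.33^0.1362 = exp(0.1362 × -1.1087) = 0.8598

86.0%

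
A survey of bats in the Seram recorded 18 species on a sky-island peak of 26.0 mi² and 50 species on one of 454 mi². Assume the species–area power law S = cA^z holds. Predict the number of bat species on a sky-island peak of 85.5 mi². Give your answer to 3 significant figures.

z = ln(50/18) / ln(454/26) = 1.0217 / 2.8600 = 0.3572
c = 18 / 26^0.3572 = 18 / 3.202 = 5.621
S₃ = 5.621 × 85.5^0.3572 = 5.621 × 4.899 ≈ 27.54

27.5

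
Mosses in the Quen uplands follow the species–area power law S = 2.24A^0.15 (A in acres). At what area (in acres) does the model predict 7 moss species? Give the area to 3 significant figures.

1990 acres

7 = 2.24 × A^0.15  ⇒  A^0.15 = 7/2.24 = 3.125
ln A = ln(3.125) / 0.15 = 1.1394 / 0.15 = 7.5962
A = e^7.5962 ≈ 1991 acres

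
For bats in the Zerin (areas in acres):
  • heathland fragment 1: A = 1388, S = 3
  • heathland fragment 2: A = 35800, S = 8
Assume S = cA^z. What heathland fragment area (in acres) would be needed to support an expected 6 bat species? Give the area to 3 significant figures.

13800 acres

z = ln(8/3) / ln(35800/1388) = 0.9808 / 3.2501 = 0.3018
c = 3 / 1388^0.3018 = 3 / 8.878 = 0.3379
A = (6/0.3379)^(1/0.3018) ⇒ ln A = ln(17.76)/0.3018 = 9.5324
A = e^9.5324 ≈ 13800 acres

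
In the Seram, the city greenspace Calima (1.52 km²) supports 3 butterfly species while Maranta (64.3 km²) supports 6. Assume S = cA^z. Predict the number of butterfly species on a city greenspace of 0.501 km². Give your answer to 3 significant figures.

z = ln(6/3) / ln(64.3/1.52) = 0.6931 / 3.7448 = 0.1851
c = 3 / 1.52^0.1851 = 3 / 1.081 = 2.776
S₃ = 2.776 × 0.501^0.1851 = 2.776 × 0.8799 ≈ 2.443

2.44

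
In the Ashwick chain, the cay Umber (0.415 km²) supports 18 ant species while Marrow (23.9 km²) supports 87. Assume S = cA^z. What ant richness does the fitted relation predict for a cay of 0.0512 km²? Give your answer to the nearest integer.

8

z = ln(87/18) / ln(23.9/0.415) = 1.5755 / 4.0534 = 0.3887
c = 18 / 0.415^0.3887 = 18 / 0.7105 = 25.34
S₃ = 25.34 × 0.0512^0.3887 = 25.34 × 0.315 ≈ 7.981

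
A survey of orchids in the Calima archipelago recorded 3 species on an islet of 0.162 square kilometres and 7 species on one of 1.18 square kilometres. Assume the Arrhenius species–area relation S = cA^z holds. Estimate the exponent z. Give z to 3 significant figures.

Taking logs: ln S = ln c + z ln A, so z = (ln S₂ − ln S₁)/(ln A₂ − ln A₁).
z = ln(7/3) / ln(1.18/0.162) = ln(2.333) / ln(7.284) = 0.8473 / 1.9857 = 0.4267

0.427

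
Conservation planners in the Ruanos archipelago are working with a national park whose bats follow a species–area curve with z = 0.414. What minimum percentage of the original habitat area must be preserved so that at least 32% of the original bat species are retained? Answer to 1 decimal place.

Need (A_new/A_old)^0.414 = 0.32, so A_new/A_old = 0.32^(1/0.414) = 0.32^2.415
ln(A_new/A_old) = ln 0.32 / 0.414 = -1.1394 / 0.414 = -2.7523
A_new/A_old = e^-2.7523 ≈ 0.06378

6.4%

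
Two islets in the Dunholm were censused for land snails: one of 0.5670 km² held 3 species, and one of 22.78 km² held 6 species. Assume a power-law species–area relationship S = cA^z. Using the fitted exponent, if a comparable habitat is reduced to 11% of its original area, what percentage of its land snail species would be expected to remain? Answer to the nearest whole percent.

66%

z = ln(6/3) / ln(22.78/0.567) = 0.6931 / 3.6933 = 0.1877
S_new/S_old = (A_new/A_old)^z = 0.11^0.1877 = exp(0.1877 × -2.2073) = 0.6608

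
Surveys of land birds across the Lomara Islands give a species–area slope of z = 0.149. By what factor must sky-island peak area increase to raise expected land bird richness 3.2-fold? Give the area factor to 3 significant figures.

2460

(A₂/A₁)^0.149 = 3.2, so A₂/A₁ = 3.2^(1/0.149) = 3.2^6.711
ln(A₂/A₁) = ln 3.2 / 0.149 = 1.1632 / 0.149 = 7.8064
A₂/A₁ = e^7.8064 ≈ 2456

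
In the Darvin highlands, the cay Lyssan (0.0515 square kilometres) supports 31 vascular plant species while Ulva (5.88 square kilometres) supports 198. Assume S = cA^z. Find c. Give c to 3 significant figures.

99.0

z = ln(S₂/S₁) / ln(A₂/A₁) = ln(198/31) / ln(5.88/0.0515) = 1.8543 / 4.7377 = 0.3914
c = S₁ / A₁^z = 31 / 0.0515^0.3914 = 31 / 0.3132 = 98.98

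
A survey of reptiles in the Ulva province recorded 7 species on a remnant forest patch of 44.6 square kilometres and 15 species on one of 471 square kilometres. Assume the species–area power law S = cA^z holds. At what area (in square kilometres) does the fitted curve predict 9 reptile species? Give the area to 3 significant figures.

z = ln(15/7) / ln(471/44.6) = 0.7621 / 2.3571 = 0.3233
c = 7 / 44.6^0.3233 = 7 / 3.414 = 2.05
A = (9/2.05)^(1/0.3233) ⇒ ln A = ln(4.39)/0.3233 = 4.5750
A = e^4.5750 ≈ 97.03 square kilometres

97.0 square kilometres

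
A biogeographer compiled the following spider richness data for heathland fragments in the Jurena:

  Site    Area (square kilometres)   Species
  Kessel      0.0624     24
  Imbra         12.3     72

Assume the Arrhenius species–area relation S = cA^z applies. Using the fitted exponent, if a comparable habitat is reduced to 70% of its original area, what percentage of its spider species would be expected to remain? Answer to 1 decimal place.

z = ln(72/24) / ln(12.3/0.0624) = 1.0986 / 5.2838 = 0.2079
S_new/S_old = (A_new/A_old)^z = 0.7^0.2079 = exp(0.2079 × -0.3567) = 0.9285

92.9%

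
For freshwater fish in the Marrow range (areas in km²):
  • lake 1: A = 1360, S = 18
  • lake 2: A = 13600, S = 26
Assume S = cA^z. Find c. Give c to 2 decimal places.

z = ln(S₂/S₁) / ln(A₂/A₁) = ln(26/18) / ln(13600/1360) = 0.3677 / 2.3026 = 0.1597
c = S₁ / A₁^z = 18 / 1360^0.1597 = 18 / 3.165 = 5.686

5.69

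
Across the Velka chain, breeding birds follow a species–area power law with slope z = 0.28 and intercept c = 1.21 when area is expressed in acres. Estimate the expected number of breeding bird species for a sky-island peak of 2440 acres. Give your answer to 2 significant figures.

11

S = 1.21 × 2440^0.28
ln S = ln 1.21 + 0.28 × ln 2440 = 0.1906 + 0.28 × 7.7998 = 2.3746
S = e^2.3746 ≈ 10.75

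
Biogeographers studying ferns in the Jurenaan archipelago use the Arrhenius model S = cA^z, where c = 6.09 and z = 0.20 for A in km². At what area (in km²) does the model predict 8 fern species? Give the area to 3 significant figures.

3.91 km²

8 = 6.09 × A^0.2  ⇒  A^0.2 = 8/6.09 = 1.314
ln A = ln(1.314) / 0.2 = 0.2728 / 0.2 = 1.3640
A = e^1.3640 ≈ 3.912 km²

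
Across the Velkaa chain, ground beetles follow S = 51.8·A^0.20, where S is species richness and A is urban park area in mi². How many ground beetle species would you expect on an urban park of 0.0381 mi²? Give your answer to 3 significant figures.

26.9

S = 51.8 × 0.0381^0.2
ln S = ln 51.8 + 0.2 × ln 0.0381 = 3.9474 + 0.2 × -3.2675 = 3.2939
S = e^3.2939 ≈ 26.95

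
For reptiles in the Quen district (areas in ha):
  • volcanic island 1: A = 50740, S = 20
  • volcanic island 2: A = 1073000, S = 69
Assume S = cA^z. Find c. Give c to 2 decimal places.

z = ln(S₂/S₁) / ln(A₂/A₁) = ln(69/20) / ln(1073000/50740) = 1.2384 / 3.0515 = 0.4058
c = S₁ / A₁^z = 20 / 50740^0.4058 = 20 / 81.2 = 0.2463

0.25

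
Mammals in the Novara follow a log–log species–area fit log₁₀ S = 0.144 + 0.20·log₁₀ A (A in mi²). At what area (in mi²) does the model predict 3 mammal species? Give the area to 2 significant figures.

46 mi²

3 = 1.393 × A^0.2  ⇒  A^0.2 = 3/1.393 = 2.153
ln A = ln(2.153) / 0.2 = 0.7670 / 0.2 = 3.8352
A = e^3.8352 ≈ 46.3 mi²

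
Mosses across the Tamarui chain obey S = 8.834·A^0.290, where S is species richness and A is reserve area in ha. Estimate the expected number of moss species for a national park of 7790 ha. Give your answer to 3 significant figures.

119

S = 8.834 × 7790^0.29 = 8.834 × 13.44 ≈ 118.8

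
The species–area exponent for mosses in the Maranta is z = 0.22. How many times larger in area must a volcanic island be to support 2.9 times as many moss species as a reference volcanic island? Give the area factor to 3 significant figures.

(A₂/A₁)^0.22 = 2.9, so A₂/A₁ = 2.9^(1/0.22) = 2.9^4.545
ln(A₂/A₁) = ln 2.9 / 0.22 = 1.0647 / 0.22 = 4.8396
A₂/A₁ = e^4.8396 ≈ 126.4

126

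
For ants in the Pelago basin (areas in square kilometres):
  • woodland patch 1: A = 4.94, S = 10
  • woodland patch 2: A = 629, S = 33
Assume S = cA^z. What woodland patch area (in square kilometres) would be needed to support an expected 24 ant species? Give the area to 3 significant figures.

z = ln(33/10) / ln(629/4.94) = 1.1939 / 4.8468 = 0.2463
c = 10 / 4.94^0.2463 = 10 / 1.482 = 6.747
A = (24/6.747)^(1/0.2463) ⇒ ln A = ln(3.557)/0.2463 = 5.1514
A = e^5.1514 ≈ 172.7 square kilometres

173 square kilometres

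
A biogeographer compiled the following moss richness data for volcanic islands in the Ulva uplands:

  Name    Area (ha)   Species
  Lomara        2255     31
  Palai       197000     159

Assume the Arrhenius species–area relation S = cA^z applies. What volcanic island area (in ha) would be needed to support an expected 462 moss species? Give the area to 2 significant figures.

3600000 ha

z = ln(159/31) / ln(197000/2255) = 1.6349 / 4.4701 = 0.3657
c = 31 / 2255^0.3657 = 31 / 16.84 = 1.841
A = (462/1.841)^(1/0.3657) ⇒ ln A = ln(251)/0.3657 = 15.1073
A = e^15.1073 ≈ 3639416 ha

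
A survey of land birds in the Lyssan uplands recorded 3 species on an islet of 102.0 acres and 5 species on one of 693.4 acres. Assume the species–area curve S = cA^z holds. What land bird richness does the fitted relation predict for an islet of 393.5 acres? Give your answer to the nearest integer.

4

z = ln(5/3) / ln(693.4/102) = 0.5108 / 1.9166 = 0.2665
c = 3 / 102^0.2665 = 3 / 3.43 = 0.8746
S₃ = 0.8746 × 393.5^0.2665 = 0.8746 × 4.916 ≈ 4.299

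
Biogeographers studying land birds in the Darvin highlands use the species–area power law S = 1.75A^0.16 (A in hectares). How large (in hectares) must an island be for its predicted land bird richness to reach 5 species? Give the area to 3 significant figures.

707 hectares

5 = 1.75 × A^0.16  ⇒  A^0.16 = 5/1.75 = 2.857
ln A = ln(2.857) / 0.16 = 1.0498 / 0.16 = 6.5614
A = e^6.5614 ≈ 707.3 hectares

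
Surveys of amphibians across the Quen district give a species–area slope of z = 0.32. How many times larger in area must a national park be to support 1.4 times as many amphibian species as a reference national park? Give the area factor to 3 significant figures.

2.86

(A₂/A₁)^0.32 = 1.4, so A₂/A₁ = 1.4^(1/0.32) = 1.4^3.125
ln(A₂/A₁) = ln 1.4 / 0.32 = 0.3365 / 0.32 = 1.0515
A₂/A₁ = e^1.0515 ≈ 2.862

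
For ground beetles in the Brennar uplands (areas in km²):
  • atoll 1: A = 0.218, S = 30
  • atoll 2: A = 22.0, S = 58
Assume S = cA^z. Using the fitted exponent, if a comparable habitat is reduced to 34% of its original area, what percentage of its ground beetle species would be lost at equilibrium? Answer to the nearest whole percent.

14%

z = ln(58/30) / ln(22/0.218) = 0.6592 / 4.6143 = 0.1429
S_new/S_old = (A_new/A_old)^z = 0.34^0.1429 = exp(0.1429 × -1.0788) = 0.8572
Fraction lost = 1 − 0.8572 = 0.1428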